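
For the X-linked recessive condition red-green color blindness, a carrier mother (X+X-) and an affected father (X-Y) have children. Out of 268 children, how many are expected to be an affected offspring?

Cross: X+X- × X-Y
Offspring: 1 X+X-, 1 X+Y, 1 X-X-, 1 X-Y
Probability of an affected offspring: 2/4 = 1/2
Expected count = 1/2 × 268 = 134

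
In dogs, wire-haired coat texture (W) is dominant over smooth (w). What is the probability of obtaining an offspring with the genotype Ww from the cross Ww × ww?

Punnett square for Ww × ww:
Offspring genotypes: 2 Ww, 2 ww
Total offspring: 4
Count with target: 2
Probability: 2/4 = 1/2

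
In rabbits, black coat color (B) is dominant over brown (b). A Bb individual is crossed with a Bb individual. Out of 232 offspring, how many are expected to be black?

Punnett square for Bb × Bb:
Offspring genotypes: 1 BB, 2 Bb, 1 bb
black: 3, brown: 1
black: 3 out of 4 → fraction 3/4
Expected count = 3/4 × 232 = 174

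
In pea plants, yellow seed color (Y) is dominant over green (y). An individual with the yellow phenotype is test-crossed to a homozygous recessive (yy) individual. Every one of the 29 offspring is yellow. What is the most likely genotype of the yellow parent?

Test cross: ? × yy
All offspring are yellow.
If the unknown parent were heterozygous (Yy), about half of 29 offspring would be green; none are. The unknown parent is most likely homozygous dominant (YY).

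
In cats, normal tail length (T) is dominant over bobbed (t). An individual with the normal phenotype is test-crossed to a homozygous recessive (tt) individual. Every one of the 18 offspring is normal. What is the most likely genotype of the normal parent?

Test cross: ? × tt
All offspring are normal.
If the unknown parent were heterozygous (Tt), about half of 18 offspring would be bobbed; none are. The unknown parent is most likely homozygous dominant (TT).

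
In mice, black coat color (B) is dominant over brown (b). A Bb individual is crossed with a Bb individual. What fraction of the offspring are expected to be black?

Punnett square for Bb × Bb:
Offspring genotypes: 1 BB, 2 Bb, 1 bb
black: 3, brown: 1
black: 3 out of 4
Probability: 3/4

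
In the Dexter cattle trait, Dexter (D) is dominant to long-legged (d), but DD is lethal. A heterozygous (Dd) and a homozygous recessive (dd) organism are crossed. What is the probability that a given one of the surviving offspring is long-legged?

Cross: Dd × dd
Punnett square offspring (before lethality): 2 Dd, 2 dd
No DD offspring are produced in this cross.
long-legged: 2 out of 4
Probability: 2/4 = 1/2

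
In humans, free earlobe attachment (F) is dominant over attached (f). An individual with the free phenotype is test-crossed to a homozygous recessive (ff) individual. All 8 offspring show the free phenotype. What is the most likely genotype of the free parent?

Test cross: ? × ff
All offspring are free.
If the unknown parent were heterozygous (Ff), about half of 8 offspring would be attached; none are. The unknown parent is most likely homozygous dominant (FF).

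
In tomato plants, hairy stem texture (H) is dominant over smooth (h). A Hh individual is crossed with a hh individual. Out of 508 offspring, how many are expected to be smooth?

Punnett square for Hh × hh:
Offspring genotypes: 2 Hh, 2 hh
hairy: 2, smooth: 2
smooth: 2 out of 4 → fraction 1/2
Expected count = 1/2 × 508 = 254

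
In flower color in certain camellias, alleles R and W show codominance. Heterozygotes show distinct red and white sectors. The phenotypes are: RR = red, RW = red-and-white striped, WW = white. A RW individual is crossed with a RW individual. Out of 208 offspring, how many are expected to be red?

Punnett square for RW × RW:
Offspring genotypes: 1 RR, 2 RW, 1 WW
Phenotype counts: 1 red, 2 red-and-white striped, 1 white
red: 1 out of 4 → fraction 1/4
Expected count = 1/4 × 208 = 52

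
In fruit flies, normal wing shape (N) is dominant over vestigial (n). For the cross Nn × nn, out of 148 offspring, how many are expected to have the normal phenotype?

Punnett square for Nn × nn:
Offspring genotypes: 2 Nn, 2 nn
Total offspring: 4
Count with target: 2
Probability: 2/4 = 1/2
Expected count = 1/2 × 148 = 74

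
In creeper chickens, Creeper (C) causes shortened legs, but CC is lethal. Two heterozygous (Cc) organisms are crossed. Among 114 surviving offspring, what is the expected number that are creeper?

Cross: Cc × Cc
Punnett square offspring (before lethality): 1 CC, 2 Cc, 1 cc
The CC genotype is lethal (embryos die); surviving offspring: 2 Cc, 1 cc
creeper: 2 out of 3 → fraction 2/3
Expected count = 2/3 × 114 = 76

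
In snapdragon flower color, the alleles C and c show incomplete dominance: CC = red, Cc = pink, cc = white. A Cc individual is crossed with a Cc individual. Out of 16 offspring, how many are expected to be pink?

Punnett square for Cc × Cc:
Offspring genotypes: 1 CC, 2 Cc, 1 cc
Phenotype counts: 1 red, 2 pink, 1 white
pink: 2 out of 4 → fraction 1/2
Expected count = 1/2 × 16 = 8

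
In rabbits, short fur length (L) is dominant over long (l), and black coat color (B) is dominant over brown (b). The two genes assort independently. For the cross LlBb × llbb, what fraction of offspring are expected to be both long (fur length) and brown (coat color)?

Dihybrid cross LlBb × llbb — consider each gene separately:
fur length: Ll × ll → 2 Ll, 2 ll → 2 L_ : 2 ll (out of 4)
coat color: Bb × bb → 2 Bb, 2 bb → 2 B_ : 2 bb (out of 4)
Looking for: long (ll) and brown (bb)
P(long) = 2/4, P(brown) = 2/4
P(both) = 2/4 × 2/4 = 4/16 = 1/4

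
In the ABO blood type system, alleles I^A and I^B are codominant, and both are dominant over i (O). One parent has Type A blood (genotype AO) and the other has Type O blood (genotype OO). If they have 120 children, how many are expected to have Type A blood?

Cross: AO × OO
Possible offspring genotypes: 2 AO, 2 OO
Blood type counts: 2 Type A, 2 Type O
Probability of Type A: 2/4 = 1/2
Expected count = 1/2 × 120 = 60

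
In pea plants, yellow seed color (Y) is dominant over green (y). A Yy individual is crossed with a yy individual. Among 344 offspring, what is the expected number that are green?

Punnett square for Yy × yy:
Offspring genotypes: 2 Yy, 2 yy
yellow: 2, green: 2
green: 2 out of 4 → fraction 1/2
Expected count = 1/2 × 344 = 172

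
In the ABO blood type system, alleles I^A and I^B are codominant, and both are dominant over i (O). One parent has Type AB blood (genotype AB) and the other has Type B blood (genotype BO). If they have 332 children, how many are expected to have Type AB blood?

Cross: AB × BO
Possible offspring genotypes: 1 AB, 1 AO, 1 BB, 1 BO
Blood type counts: 1 Type AB, 1 Type A, 2 Type B
Probability of Type AB: 1/4
Expected count = 1/4 × 332 = 83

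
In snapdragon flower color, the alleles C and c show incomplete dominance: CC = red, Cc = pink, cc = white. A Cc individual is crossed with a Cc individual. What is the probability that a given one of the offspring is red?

Punnett square for Cc × Cc:
Offspring genotypes: 1 CC, 2 Cc, 1 cc
Phenotype counts: 1 red, 2 pink, 1 white
red: 1 out of 4
Probability: 1/4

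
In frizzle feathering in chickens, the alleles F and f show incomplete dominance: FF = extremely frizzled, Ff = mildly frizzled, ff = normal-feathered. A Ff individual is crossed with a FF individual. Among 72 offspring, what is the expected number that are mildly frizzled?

Punnett square for Ff × FF:
Offspring genotypes: 2 FF, 2 Ff
Phenotype counts: 2 extremely frizzled, 2 mildly frizzled
mildly frizzled: 2 out of 4 → fraction 1/2
Expected count = 1/2 × 72 = 36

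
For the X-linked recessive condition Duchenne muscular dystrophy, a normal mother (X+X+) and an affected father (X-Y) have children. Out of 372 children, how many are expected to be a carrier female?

Cross: X+X+ × X-Y
Offspring: 2 X+X-, 2 X+Y
Probability of a carrier female: 2/4 = 1/2
Expected count = 1/2 × 372 = 186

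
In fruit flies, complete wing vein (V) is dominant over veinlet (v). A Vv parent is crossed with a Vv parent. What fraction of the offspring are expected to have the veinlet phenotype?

Punnett square for Vv × Vv:
Offspring genotypes: 1 VV, 2 Vv, 1 vv
Total offspring: 4
Count with target: 1
Probability: 1/4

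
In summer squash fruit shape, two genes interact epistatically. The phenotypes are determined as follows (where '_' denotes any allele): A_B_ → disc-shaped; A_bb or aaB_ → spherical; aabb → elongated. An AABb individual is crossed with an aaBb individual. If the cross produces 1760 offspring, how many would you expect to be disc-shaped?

Cross: AABb × aaBb — consider each gene separately:
A gene: AA × aa → 4 Aa → 4 A_ (out of 4)
B gene: Bb × Bb → 1 BB, 2 Bb, 1 bb → 3 B_ : 1 bb (out of 4)
Genotype classes (out of 4 × 4 = 16): A_B_ = 4×3 = 12; A_bb = 4×1 = 4
Apply the phenotype rules: A_B_ (12) → disc-shaped; A_bb (4) → spherical
Phenotype counts (out of 16): 12 disc-shaped, 4 spherical
disc-shaped: 12 out of 16 → fraction 3/4
Expected count = 3/4 × 1760 = 1320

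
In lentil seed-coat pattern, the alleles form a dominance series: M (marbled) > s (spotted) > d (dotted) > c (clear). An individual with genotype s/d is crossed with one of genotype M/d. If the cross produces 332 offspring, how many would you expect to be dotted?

Cross: s/d × M/d
Allele dominance: M > s > d > c
Offspring genotypes: 1 M/s, 1 s/d, 1 M/d, 1 d/d
Phenotype counts: 2 marbled, 1 spotted, 1 dotted
dotted: 1 out of 4 → fraction 1/4
Expected count = 1/4 × 332 = 83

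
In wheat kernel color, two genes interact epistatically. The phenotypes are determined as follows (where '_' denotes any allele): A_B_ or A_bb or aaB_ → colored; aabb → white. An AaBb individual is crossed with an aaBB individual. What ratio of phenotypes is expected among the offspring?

Cross: AaBb × aaBB — consider each gene separately:
A gene: Aa × aa → 2 Aa, 2 aa → 2 A_ : 2 aa (out of 4)
B gene: Bb × BB → 2 BB, 2 Bb → 4 B_ (out of 4)
Genotype classes (out of 4 × 4 = 16): A_B_ = 2×4 = 8; aaB_ = 2×4 = 8
Apply the phenotype rules: A_B_ (8) + aaB_ (8) → colored
Phenotype counts (out of 16): 16 colored
Ratio: all colored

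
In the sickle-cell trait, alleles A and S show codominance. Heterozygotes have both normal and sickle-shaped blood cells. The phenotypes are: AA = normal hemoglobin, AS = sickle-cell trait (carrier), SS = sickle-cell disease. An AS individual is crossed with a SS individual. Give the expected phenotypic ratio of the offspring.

Punnett square for AS × SS:
Offspring genotypes: 2 AS, 2 SS
Phenotype counts: 2 sickle-cell trait (carrier), 2 sickle-cell disease
Ratio: 1 sickle-cell trait (carrier) : 1 sickle-cell disease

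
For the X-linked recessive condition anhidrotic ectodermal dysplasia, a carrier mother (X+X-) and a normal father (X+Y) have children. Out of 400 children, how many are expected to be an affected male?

Cross: X+X- × X+Y
Offspring: 1 X+X+, 1 X+Y, 1 X+X-, 1 X-Y
Probability of an affected male: 1/4
Expected count = 1/4 × 400 = 100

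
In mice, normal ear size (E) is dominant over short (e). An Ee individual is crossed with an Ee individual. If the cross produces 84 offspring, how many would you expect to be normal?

Punnett square for Ee × Ee:
Offspring genotypes: 1 EE, 2 Ee, 1 ee
normal: 3, short: 1
normal: 3 out of 4 → fraction 3/4
Expected count = 3/4 × 84 = 63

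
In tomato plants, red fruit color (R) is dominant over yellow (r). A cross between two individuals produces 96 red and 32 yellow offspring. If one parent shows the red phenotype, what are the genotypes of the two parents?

Observed offspring: 96 red, 32 yellow
The observed ratio simplifies to 3:1. Yellow (rr) offspring appear, so each parent must contribute one r allele. The parent stated to show red carries R, so it is Rr. The other parent is then either Rr or rr: Rr × rr would give a 1:1 split, whereas Rr × Rr gives 3:1 — matching the data. So both parents are heterozygous (Rr × Rr).
Parent genotypes: Rr × Rr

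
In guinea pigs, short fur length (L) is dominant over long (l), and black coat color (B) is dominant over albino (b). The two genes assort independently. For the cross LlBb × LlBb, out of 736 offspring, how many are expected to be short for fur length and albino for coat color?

Dihybrid cross LlBb × LlBb — consider each gene separately:
fur length: Ll × Ll → 1 LL, 2 Ll, 1 ll → 3 L_ : 1 ll (out of 4)
coat color: Bb × Bb → 1 BB, 2 Bb, 1 bb → 3 B_ : 1 bb (out of 4)
Looking for: short (L_) and albino (bb)
P(short) = 3/4, P(albino) = 1/4
P(both) = 3/4 × 1/4 = 3/16
Expected count = 3/16 × 736 = 138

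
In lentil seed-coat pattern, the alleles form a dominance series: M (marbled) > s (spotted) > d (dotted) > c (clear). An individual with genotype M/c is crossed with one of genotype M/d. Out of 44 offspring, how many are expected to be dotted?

Cross: M/c × M/d
Allele dominance: M > s > d > c
Offspring genotypes: 1 M/M, 1 M/d, 1 M/c, 1 d/c
Phenotype counts: 3 marbled, 1 dotted
dotted: 1 out of 4 → fraction 1/4
Expected count = 1/4 × 44 = 11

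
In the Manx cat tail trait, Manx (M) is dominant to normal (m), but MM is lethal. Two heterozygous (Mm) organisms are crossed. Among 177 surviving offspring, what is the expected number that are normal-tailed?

Cross: Mm × Mm
Punnett square offspring (before lethality): 1 MM, 2 Mm, 1 mm
The MM genotype is lethal (embryos die); surviving offspring: 2 Mm, 1 mm
normal-tailed: 1 out of 3 → fraction 1/3
Expected count = 1/3 × 177 = 59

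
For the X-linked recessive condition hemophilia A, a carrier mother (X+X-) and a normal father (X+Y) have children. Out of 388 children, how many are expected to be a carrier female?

Cross: X+X- × X+Y
Offspring: 1 X+X+, 1 X+Y, 1 X+X-, 1 X-Y
Probability of a carrier female: 1/4
Expected count = 1/4 × 388 = 97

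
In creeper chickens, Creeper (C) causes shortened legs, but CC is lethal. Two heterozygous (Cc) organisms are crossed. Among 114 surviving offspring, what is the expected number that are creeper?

Cross: Cc × Cc
Punnett square offspring (before lethality): 1 CC, 2 Cc, 1 cc
The CC genotype is lethal (embryos die); surviving offspring: 2 Cc, 1 cc
creeper: 2 out of 3 → fraction 2/3
Expected count = 2/3 × 114 = 76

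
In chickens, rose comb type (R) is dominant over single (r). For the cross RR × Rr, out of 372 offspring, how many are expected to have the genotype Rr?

Punnett square for RR × Rr:
Offspring genotypes: 2 RR, 2 Rr
Total offspring: 4
Count with target: 2
Probability: 2/4 = 1/2
Expected count = 1/2 × 372 = 186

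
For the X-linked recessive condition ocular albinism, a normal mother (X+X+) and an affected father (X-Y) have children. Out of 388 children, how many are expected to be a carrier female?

Cross: X+X+ × X-Y
Offspring: 2 X+X-, 2 X+Y
Probability of a carrier female: 2/4 = 1/2
Expected count = 1/2 × 388 = 194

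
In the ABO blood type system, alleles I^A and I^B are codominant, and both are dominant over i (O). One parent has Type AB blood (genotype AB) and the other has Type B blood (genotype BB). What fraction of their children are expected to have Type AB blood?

Cross: AB × BB
Possible offspring genotypes: 2 AB, 2 BB
Blood type counts: 2 Type AB, 2 Type B
Probability of Type AB: 2/4 = 1/2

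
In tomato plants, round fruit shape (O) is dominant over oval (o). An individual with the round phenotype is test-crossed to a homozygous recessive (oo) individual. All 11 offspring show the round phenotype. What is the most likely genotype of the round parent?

Test cross: ? × oo
All offspring are round.
If the unknown parent were heterozygous (Oo), about half of 11 offspring would be oval; none are. The unknown parent is most likely homozygous dominant (OO).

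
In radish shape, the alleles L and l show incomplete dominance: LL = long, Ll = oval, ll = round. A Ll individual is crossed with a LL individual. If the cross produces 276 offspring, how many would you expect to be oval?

Punnett square for Ll × LL:
Offspring genotypes: 2 LL, 2 Ll
Phenotype counts: 2 long, 2 oval
oval: 2 out of 4 → fraction 1/2
Expected count = 1/2 × 276 = 138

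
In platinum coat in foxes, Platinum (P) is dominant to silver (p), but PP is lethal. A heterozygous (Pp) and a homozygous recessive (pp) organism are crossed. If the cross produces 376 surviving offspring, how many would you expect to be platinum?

Cross: Pp × pp
Punnett square offspring (before lethality): 2 Pp, 2 pp
No PP offspring are produced in this cross.
platinum: 2 out of 4 → fraction 1/2
Expected count = 1/2 × 376 = 188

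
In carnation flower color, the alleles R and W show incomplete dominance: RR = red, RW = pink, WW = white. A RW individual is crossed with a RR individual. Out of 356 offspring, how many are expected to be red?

Punnett square for RW × RR:
Offspring genotypes: 2 RR, 2 RW
Phenotype counts: 2 red, 2 pink
red: 2 out of 4 → fraction 1/2
Expected count = 1/2 × 356 = 178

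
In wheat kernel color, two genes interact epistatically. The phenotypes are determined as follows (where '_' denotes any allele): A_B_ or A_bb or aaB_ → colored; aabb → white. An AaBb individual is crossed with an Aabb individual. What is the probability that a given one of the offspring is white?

Cross: AaBb × Aabb — consider each gene separately:
A gene: Aa × Aa → 1 AA, 2 Aa, 1 aa → 3 A_ : 1 aa (out of 4)
B gene: Bb × bb → 2 Bb, 2 bb → 2 B_ : 2 bb (out of 4)
Genotype classes (out of 4 × 4 = 16): A_B_ = 3×2 = 6; A_bb = 3×2 = 6; aaB_ = 1×2 = 2; aabb = 1×2 = 2
Apply the phenotype rules: A_B_ (6) + A_bb (6) + aaB_ (2) → colored; aabb (2) → white
Phenotype counts (out of 16): 14 colored, 2 white
white: 2 out of 16
Probability: 2/16 = 1/8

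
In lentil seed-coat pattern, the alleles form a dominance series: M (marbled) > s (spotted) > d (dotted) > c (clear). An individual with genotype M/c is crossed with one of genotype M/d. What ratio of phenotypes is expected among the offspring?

Cross: M/c × M/d
Allele dominance: M > s > d > c
Offspring genotypes: 1 M/M, 1 M/d, 1 M/c, 1 d/c
Phenotype counts: 3 marbled, 1 dotted
Ratio: 3 marbled : 1 dotted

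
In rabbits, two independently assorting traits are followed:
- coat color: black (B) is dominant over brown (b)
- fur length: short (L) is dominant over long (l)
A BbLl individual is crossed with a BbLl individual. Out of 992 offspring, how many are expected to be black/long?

Dihybrid cross BbLl × BbLl — consider each gene separately:
coat color: Bb × Bb → 1 BB, 2 Bb, 1 bb → 3 B_ : 1 bb (out of 4)
fur length: Ll × Ll → 1 LL, 2 Ll, 1 ll → 3 L_ : 1 ll (out of 4)
Combine (counts out of 4 × 4 = 16): black/short (B_L_) = 3×3 = 9; black/long (B_ll) = 3×1 = 3; brown/short (bbL_) = 1×3 = 3; brown/long (bbll) = 1×1 = 1
Phenotype counts (out of 16): 9 black/short, 3 black/long, 3 brown/short, 1 brown/long
black/long: 3 out of 16 → fraction 3/16
Expected count = 3/16 × 992 = 186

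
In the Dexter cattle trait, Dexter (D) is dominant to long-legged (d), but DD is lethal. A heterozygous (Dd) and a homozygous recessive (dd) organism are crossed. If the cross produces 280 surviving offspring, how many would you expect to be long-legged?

Cross: Dd × dd
Punnett square offspring (before lethality): 2 Dd, 2 dd
No DD offspring are produced in this cross.
long-legged: 2 out of 4 → fraction 1/2
Expected count = 1/2 × 280 = 140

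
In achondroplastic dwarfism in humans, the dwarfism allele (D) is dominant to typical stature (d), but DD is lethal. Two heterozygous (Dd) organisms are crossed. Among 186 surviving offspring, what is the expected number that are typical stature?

Cross: Dd × Dd
Punnett square offspring (before lethality): 1 DD, 2 Dd, 1 dd
The DD genotype is lethal (embryos die); surviving offspring: 2 Dd, 1 dd
typical stature: 1 out of 3 → fraction 1/3
Expected count = 1/3 × 186 = 62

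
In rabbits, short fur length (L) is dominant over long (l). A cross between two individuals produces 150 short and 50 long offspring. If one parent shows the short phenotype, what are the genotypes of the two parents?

Observed offspring: 150 short, 50 long
The observed ratio simplifies to 3:1. Long (ll) offspring appear, so each parent must contribute one l allele. The parent stated to show short carries L, so it is Ll. The other parent is then either Ll or ll: Ll × ll would give a 1:1 split, whereas Ll × Ll gives 3:1 — matching the data. So both parents are heterozygous (Ll × Ll).
Parent genotypes: Ll × Ll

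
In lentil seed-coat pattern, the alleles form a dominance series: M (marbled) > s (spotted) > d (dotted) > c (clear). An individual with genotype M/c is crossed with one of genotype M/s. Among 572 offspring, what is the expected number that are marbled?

Cross: M/c × M/s
Allele dominance: M > s > d > c
Offspring genotypes: 1 M/M, 1 M/s, 1 M/c, 1 s/c
Phenotype counts: 3 marbled, 1 spotted
marbled: 3 out of 4 → fraction 3/4
Expected count = 3/4 × 572 = 429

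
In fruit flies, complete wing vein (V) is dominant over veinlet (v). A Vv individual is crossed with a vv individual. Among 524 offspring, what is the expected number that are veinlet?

Punnett square for Vv × vv:
Offspring genotypes: 2 Vv, 2 vv
complete: 2, veinlet: 2
veinlet: 2 out of 4 → fraction 1/2
Expected count = 1/2 × 524 = 262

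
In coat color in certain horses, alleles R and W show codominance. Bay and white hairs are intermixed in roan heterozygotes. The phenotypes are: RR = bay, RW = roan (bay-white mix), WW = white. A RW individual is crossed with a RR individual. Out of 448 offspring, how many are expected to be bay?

Punnett square for RW × RR:
Offspring genotypes: 2 RR, 2 RW
Phenotype counts: 2 bay, 2 roan (bay-white mix)
bay: 2 out of 4 → fraction 1/2
Expected count = 1/2 × 448 = 224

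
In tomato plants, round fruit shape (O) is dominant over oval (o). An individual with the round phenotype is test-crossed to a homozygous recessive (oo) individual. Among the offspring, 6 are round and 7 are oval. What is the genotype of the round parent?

Test cross: ? × oo
Offspring: 6 round, 7 oval — approximately 1:1.
A 1:1 ratio in a test cross indicates the unknown parent is heterozygous (Oo).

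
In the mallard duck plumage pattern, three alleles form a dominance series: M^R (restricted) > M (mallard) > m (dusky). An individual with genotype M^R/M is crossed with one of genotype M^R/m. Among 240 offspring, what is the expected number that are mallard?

Cross: M^R/M × M^R/m
Allele dominance: M^R > M > m
Offspring genotypes: 1 M^R/M^R, 1 M^R/m, 1 M^R/M, 1 M/m
Phenotype counts: 3 restricted, 1 mallard
mallard: 1 out of 4 → fraction 1/4
Expected count = 1/4 × 240 = 60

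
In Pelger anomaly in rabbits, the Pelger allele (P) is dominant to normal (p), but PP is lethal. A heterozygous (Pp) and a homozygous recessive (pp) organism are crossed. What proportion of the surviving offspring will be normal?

Cross: Pp × pp
Punnett square offspring (before lethality): 2 Pp, 2 pp
No PP offspring are produced in this cross.
normal: 2 out of 4
Probability: 2/4 = 1/2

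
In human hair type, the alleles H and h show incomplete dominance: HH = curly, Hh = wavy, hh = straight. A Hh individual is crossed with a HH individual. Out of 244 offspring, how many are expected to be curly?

Punnett square for Hh × HH:
Offspring genotypes: 2 HH, 2 Hh
Phenotype counts: 2 curly, 2 wavy
curly: 2 out of 4 → fraction 1/2
Expected count = 1/2 × 244 = 122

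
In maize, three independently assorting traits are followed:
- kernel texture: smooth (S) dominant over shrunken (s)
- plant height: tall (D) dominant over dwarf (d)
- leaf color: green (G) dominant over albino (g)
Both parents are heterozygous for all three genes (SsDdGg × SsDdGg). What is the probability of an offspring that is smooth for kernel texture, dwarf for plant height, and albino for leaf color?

Trihybrid cross: SsDdGg × SsDdGg
Each trait segregates independently with a 3:1 phenotypic ratio, so each gene contributes 3/4 (dominant) or 1/4 (recessive).
Target: smooth (kernel texture), dwarf (plant height), albino (leaf color)
Probability = product of independent per-trait probabilities
= 3/4 × 1/4 × 1/4 = 3/64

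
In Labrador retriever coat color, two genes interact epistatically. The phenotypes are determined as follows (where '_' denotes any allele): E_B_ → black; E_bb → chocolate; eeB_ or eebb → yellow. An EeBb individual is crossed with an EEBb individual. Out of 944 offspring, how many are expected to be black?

Cross: EeBb × EEBb — consider each gene separately:
E gene: Ee × EE → 2 EE, 2 Ee → 4 E_ (out of 4)
B gene: Bb × Bb → 1 BB, 2 Bb, 1 bb → 3 B_ : 1 bb (out of 4)
Genotype classes (out of 4 × 4 = 16): E_B_ = 4×3 = 12; E_bb = 4×1 = 4
Apply the phenotype rules: E_B_ (12) → black; E_bb (4) → chocolate
Phenotype counts (out of 16): 12 black, 4 chocolate
black: 12 out of 16 → fraction 3/4
Expected count = 3/4 × 944 = 708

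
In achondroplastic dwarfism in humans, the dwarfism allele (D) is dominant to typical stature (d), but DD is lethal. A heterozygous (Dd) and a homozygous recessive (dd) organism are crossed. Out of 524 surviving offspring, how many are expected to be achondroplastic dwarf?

Cross: Dd × dd
Punnett square offspring (before lethality): 2 Dd, 2 dd
No DD offspring are produced in this cross.
achondroplastic dwarf: 2 out of 4 → fraction 1/2
Expected count = 1/2 × 524 = 262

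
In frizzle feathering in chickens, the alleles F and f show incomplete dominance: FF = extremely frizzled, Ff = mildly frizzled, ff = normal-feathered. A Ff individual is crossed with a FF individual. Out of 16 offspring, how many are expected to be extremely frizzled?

Punnett square for Ff × FF:
Offspring genotypes: 2 FF, 2 Ff
Phenotype counts: 2 extremely frizzled, 2 mildly frizzled
extremely frizzled: 2 out of 4 → fraction 1/2
Expected count = 1/2 × 16 = 8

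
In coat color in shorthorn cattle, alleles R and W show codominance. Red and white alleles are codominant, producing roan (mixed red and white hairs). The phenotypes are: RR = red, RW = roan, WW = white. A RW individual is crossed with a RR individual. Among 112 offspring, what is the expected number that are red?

Punnett square for RW × RR:
Offspring genotypes: 2 RR, 2 RW
Phenotype counts: 2 red, 2 roan
red: 2 out of 4 → fraction 1/2
Expected count = 1/2 × 112 = 56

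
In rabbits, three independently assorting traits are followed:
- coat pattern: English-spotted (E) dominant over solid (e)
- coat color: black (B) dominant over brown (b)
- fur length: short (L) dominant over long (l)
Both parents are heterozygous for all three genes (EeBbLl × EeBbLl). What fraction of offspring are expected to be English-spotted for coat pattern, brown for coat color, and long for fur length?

Trihybrid cross: EeBbLl × EeBbLl
Each trait segregates independently with a 3:1 phenotypic ratio, so each gene contributes 3/4 (dominant) or 1/4 (recessive).
Target: English-spotted (coat pattern), brown (coat color), long (fur length)
Probability = product of independent per-trait probabilities
= 3/4 × 1/4 × 1/4 = 3/64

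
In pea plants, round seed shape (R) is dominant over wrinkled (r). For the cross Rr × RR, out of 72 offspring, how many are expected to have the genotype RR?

Punnett square for Rr × RR:
Offspring genotypes: 2 RR, 2 Rr
Total offspring: 4
Count with target: 2
Probability: 2/4 = 1/2
Expected count = 1/2 × 72 = 36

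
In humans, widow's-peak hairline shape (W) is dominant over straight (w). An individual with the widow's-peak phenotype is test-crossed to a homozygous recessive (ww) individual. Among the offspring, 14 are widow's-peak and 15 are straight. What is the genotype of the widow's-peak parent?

Test cross: ? × ww
Offspring: 14 widow's-peak, 15 straight — approximately 1:1.
A 1:1 ratio in a test cross indicates the unknown parent is heterozygous (Ww).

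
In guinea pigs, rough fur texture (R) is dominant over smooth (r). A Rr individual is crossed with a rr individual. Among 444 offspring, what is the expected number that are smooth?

Punnett square for Rr × rr:
Offspring genotypes: 2 Rr, 2 rr
rough: 2, smooth: 2
smooth: 2 out of 4 → fraction 1/2
Expected count = 1/2 × 444 = 222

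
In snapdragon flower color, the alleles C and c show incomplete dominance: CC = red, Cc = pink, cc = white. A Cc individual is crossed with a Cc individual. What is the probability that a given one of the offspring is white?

Punnett square for Cc × Cc:
Offspring genotypes: 1 CC, 2 Cc, 1 cc
Phenotype counts: 1 red, 2 pink, 1 white
white: 1 out of 4
Probability: 1/4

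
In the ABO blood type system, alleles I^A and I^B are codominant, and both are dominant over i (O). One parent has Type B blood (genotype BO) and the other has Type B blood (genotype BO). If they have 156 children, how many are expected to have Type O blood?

Cross: BO × BO
Possible offspring genotypes: 1 BB, 2 BO, 1 OO
Blood type counts: 3 Type B, 1 Type O
Probability of Type O: 1/4
Expected count = 1/4 × 156 = 39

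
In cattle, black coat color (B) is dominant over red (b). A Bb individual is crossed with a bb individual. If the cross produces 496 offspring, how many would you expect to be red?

Punnett square for Bb × bb:
Offspring genotypes: 2 Bb, 2 bb
black: 2, red: 2
red: 2 out of 4 → fraction 1/2
Expected count = 1/2 × 496 = 248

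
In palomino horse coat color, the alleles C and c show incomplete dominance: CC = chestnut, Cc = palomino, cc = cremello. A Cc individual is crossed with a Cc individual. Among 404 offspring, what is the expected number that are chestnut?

Punnett square for Cc × Cc:
Offspring genotypes: 1 CC, 2 Cc, 1 cc
Phenotype counts: 1 chestnut, 2 palomino, 1 cremello
chestnut: 1 out of 4 → fraction 1/4
Expected count = 1/4 × 404 = 101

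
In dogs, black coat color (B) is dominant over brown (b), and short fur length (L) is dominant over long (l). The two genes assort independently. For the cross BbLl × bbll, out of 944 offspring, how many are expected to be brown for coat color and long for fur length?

Dihybrid cross BbLl × bbll — consider each gene separately:
coat color: Bb × bb → 2 Bb, 2 bb → 2 B_ : 2 bb (out of 4)
fur length: Ll × ll → 2 Ll, 2 ll → 2 L_ : 2 ll (out of 4)
Looking for: brown (bb) and long (ll)
P(brown) = 2/4, P(long) = 2/4
P(both) = 2/4 × 2/4 = 4/16 = 1/4
Expected count = 1/4 × 944 = 236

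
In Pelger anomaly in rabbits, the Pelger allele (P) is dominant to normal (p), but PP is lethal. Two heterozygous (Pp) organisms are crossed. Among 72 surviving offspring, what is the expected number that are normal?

Cross: Pp × Pp
Punnett square offspring (before lethality): 1 PP, 2 Pp, 1 pp
The PP genotype is lethal (embryos die); surviving offspring: 2 Pp, 1 pp
normal: 1 out of 3 → fraction 1/3
Expected count = 1/3 × 72 = 24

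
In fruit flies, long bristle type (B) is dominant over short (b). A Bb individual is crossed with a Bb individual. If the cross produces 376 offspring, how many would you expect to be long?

Punnett square for Bb × Bb:
Offspring genotypes: 1 BB, 2 Bb, 1 bb
long: 3, short: 1
long: 3 out of 4 → fraction 3/4
Expected count = 3/4 × 376 = 282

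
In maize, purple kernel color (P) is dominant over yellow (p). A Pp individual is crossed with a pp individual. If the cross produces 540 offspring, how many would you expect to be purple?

Punnett square for Pp × pp:
Offspring genotypes: 2 Pp, 2 pp
purple: 2, yellow: 2
purple: 2 out of 4 → fraction 1/2
Expected count = 1/2 × 540 = 270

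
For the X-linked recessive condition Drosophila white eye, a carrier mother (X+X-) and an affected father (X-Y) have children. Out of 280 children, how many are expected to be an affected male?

Cross: X+X- × X-Y
Offspring: 1 X+X-, 1 X+Y, 1 X-X-, 1 X-Y
Probability of an affected male: 1/4
Expected count = 1/4 × 280 = 70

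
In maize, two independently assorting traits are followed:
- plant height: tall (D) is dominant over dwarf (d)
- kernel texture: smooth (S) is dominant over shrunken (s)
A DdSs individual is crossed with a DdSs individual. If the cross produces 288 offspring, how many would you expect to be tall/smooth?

Dihybrid cross DdSs × DdSs — consider each gene separately:
plant height: Dd × Dd → 1 DD, 2 Dd, 1 dd → 3 D_ : 1 dd (out of 4)
kernel texture: Ss × Ss → 1 SS, 2 Ss, 1 ss → 3 S_ : 1 ss (out of 4)
Combine (counts out of 4 × 4 = 16): tall/smooth (D_S_) = 3×3 = 9; tall/shrunken (D_ss) = 3×1 = 3; dwarf/smooth (ddS_) = 1×3 = 3; dwarf/shrunken (ddss) = 1×1 = 1
Phenotype counts (out of 16): 9 tall/smooth, 3 tall/shrunken, 3 dwarf/smooth, 1 dwarf/shrunken
tall/smooth: 9 out of 16 → fraction 9/16
Expected count = 9/16 × 288 = 162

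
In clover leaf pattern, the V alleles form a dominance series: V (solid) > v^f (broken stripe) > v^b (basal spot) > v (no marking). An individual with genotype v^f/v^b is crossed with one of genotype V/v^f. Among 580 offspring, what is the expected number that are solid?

Cross: v^f/v^b × V/v^f
Allele dominance: V > v^f > v^b > v
Offspring genotypes: 1 V/v^f, 1 v^f/v^f, 1 V/v^b, 1 v^f/v^b
Phenotype counts: 2 solid, 2 broken stripe
solid: 2 out of 4 → fraction 1/2
Expected count = 1/2 × 580 = 290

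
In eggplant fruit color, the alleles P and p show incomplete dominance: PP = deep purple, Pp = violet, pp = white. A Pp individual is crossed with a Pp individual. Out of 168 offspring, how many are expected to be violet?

Punnett square for Pp × Pp:
Offspring genotypes: 1 PP, 2 Pp, 1 pp
Phenotype counts: 1 deep purple, 2 violet, 1 white
violet: 2 out of 4 → fraction 1/2
Expected count = 1/2 × 168 = 84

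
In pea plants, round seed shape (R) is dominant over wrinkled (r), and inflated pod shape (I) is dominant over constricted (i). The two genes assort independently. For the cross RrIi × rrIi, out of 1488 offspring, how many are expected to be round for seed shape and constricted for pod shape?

Dihybrid cross RrIi × rrIi — consider each gene separately:
seed shape: Rr × rr → 2 Rr, 2 rr → 2 R_ : 2 rr (out of 4)
pod shape: Ii × Ii → 1 II, 2 Ii, 1 ii → 3 I_ : 1 ii (out of 4)
Looking for: round (R_) and constricted (ii)
P(round) = 2/4, P(constricted) = 1/4
P(both) = 2/4 × 1/4 = 2/16 = 1/8
Expected count = 1/8 × 1488 = 186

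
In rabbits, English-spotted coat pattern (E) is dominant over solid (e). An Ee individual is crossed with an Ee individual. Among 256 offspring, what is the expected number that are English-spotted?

Punnett square for Ee × Ee:
Offspring genotypes: 1 EE, 2 Ee, 1 ee
English-spotted: 3, solid: 1
English-spotted: 3 out of 4 → fraction 3/4
Expected count = 3/4 × 256 = 192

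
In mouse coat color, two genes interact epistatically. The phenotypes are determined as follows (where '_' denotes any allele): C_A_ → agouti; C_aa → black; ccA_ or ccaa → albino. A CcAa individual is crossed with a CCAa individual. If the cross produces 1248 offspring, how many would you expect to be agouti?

Cross: CcAa × CCAa — consider each gene separately:
C gene: Cc × CC → 2 CC, 2 Cc → 4 C_ (out of 4)
A gene: Aa × Aa → 1 AA, 2 Aa, 1 aa → 3 A_ : 1 aa (out of 4)
Genotype classes (out of 4 × 4 = 16): C_A_ = 4×3 = 12; C_aa = 4×1 = 4
Apply the phenotype rules: C_A_ (12) → agouti; C_aa (4) → black
Phenotype counts (out of 16): 12 agouti, 4 black
agouti: 12 out of 16 → fraction 3/4
Expected count = 3/4 × 1248 = 936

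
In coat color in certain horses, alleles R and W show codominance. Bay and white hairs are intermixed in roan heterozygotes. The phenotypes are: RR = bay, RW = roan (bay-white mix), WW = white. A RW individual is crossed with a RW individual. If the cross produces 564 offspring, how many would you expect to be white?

Punnett square for RW × RW:
Offspring genotypes: 1 RR, 2 RW, 1 WW
Phenotype counts: 1 bay, 2 roan (bay-white mix), 1 white
white: 1 out of 4 → fraction 1/4
Expected count = 1/4 × 564 = 141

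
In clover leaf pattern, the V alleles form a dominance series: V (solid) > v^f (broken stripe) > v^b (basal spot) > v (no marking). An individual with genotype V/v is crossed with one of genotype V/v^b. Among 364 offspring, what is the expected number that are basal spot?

Cross: V/v × V/v^b
Allele dominance: V > v^f > v^b > v
Offspring genotypes: 1 V/V, 1 V/v^b, 1 V/v, 1 v^b/v
Phenotype counts: 3 solid, 1 basal spot
basal spot: 1 out of 4 → fraction 1/4
Expected count = 1/4 × 364 = 91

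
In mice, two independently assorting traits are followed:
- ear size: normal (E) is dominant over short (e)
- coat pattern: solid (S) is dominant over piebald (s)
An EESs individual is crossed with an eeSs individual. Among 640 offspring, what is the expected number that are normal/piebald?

Dihybrid cross EESs × eeSs — consider each gene separately:
ear size: EE × ee → 4 Ee → 4 E_ (out of 4)
coat pattern: Ss × Ss → 1 SS, 2 Ss, 1 ss → 3 S_ : 1 ss (out of 4)
Combine (counts out of 4 × 4 = 16): normal/solid (E_S_) = 4×3 = 12; normal/piebald (E_ss) = 4×1 = 4
Phenotype counts (out of 16): 12 normal/solid, 4 normal/piebald
normal/piebald: 4 out of 16 → fraction 1/4
Expected count = 1/4 × 640 = 160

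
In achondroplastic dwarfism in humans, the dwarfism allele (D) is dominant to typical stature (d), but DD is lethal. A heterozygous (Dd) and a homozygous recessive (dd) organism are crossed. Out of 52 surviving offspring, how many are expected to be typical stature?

Cross: Dd × dd
Punnett square offspring (before lethality): 2 Dd, 2 dd
No DD offspring are produced in this cross.
typical stature: 2 out of 4 → fraction 1/2
Expected count = 1/2 × 52 = 26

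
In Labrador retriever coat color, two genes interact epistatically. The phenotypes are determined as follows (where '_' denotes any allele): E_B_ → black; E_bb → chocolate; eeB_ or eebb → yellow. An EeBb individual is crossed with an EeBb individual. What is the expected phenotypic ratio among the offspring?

Cross: EeBb × EeBb — consider each gene separately:
E gene: Ee × Ee → 1 EE, 2 Ee, 1 ee → 3 E_ : 1 ee (out of 4)
B gene: Bb × Bb → 1 BB, 2 Bb, 1 bb → 3 B_ : 1 bb (out of 4)
Genotype classes (out of 4 × 4 = 16): E_B_ = 3×3 = 9; E_bb = 3×1 = 3; eeB_ = 1×3 = 3; eebb = 1×1 = 1
Apply the phenotype rules: E_B_ (9) → black; E_bb (3) → chocolate; eeB_ (3) + eebb (1) → yellow
Phenotype counts (out of 16): 9 black, 3 chocolate, 4 yellow
Ratio: 9 black : 3 chocolate : 4 yellow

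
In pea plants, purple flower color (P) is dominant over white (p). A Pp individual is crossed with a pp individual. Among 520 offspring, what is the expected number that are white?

Punnett square for Pp × pp:
Offspring genotypes: 2 Pp, 2 pp
purple: 2, white: 2
white: 2 out of 4 → fraction 1/2
Expected count = 1/2 × 520 = 260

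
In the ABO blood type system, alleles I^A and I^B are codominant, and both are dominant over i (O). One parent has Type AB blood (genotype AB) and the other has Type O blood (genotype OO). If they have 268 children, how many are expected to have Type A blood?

Cross: AB × OO
Possible offspring genotypes: 2 AO, 2 BO
Blood type counts: 2 Type A, 2 Type B
Probability of Type A: 2/4 = 1/2
Expected count = 1/2 × 268 = 134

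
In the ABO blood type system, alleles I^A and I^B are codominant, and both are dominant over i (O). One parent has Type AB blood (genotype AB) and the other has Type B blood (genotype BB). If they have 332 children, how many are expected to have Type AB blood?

Cross: AB × BB
Possible offspring genotypes: 2 AB, 2 BB
Blood type counts: 2 Type AB, 2 Type B
Probability of Type AB: 2/4 = 1/2
Expected count = 1/2 × 332 = 166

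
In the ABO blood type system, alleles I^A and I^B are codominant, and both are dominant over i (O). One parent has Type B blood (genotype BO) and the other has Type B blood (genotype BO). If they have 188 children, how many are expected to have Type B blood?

Cross: BO × BO
Possible offspring genotypes: 1 BB, 2 BO, 1 OO
Blood type counts: 3 Type B, 1 Type O
Probability of Type B: 3/4
Expected count = 3/4 × 188 = 141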